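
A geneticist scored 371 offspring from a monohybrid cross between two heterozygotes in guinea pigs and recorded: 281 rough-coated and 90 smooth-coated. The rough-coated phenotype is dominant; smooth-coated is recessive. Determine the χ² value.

0.109

For a monohybrid cross between heterozygotes with complete dominance, the expected phenotypic ratio is 3:1.
The 3:1 ratio has 4 parts, so with N = 371 the expected counts are:
  rough-coated: 371 × 3/4 = 278.25
  smooth-coated: 371 × 1/4 = 92.75
χ² = Σ (O − E)² / E
  rough-coated: (281 − 278.25)² / 278.25 = 0.0272
  smooth-coated: (90 − 92.75)² / 92.75 = 0.0815
χ² = 0.0272 + 0.0815 = 0.1087 ≈ 0.109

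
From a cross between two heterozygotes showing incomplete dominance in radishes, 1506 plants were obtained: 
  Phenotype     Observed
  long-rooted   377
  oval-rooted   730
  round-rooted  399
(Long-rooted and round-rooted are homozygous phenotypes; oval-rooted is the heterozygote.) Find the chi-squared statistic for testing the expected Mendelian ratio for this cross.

2.048

With incomplete dominance, a heterozygote × heterozygote cross gives a 1:2:1 phenotypic ratio.
The 1:2:1 ratio has 4 parts, so with N = 1506 the expected counts are:
  long-rooted: 1506 × 1/4 = 376.5
  oval-rooted: 1506 × 2/4 = 753
  round-rooted: 1506 × 1/4 = 376.5
χ² = Σ (O − E)² / E
  long-rooted: (377 − 376.5)² / 376.5 = 0.0007
  oval-rooted: (730 − 753)² / 753 = 0.7025
  round-rooted: (399 − 376.5)² / 376.5 = 1.3446
χ² = 0.0007 + 0.7025 + 1.3446 = 2.0478 ≈ 2.048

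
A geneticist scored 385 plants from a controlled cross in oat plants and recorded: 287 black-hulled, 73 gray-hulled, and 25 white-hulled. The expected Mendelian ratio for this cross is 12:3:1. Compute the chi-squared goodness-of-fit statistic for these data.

0.056

Total ratio parts = 16. Expected numbers out of 385:
  black-hulled: 385 × 12/16 = 288.75
  gray-hulled: 385 × 3/16 = 72.1875
  white-hulled: 385 × 1/16 = 24.0625
χ² = Σ (O − E)² / E
  black-hulled: (287 − 288.75)² / 288.75 = 0.0106
  gray-hulled: (73 − 72.1875)² / 72.1875 = 0.0091
  white-hulled: (25 − 24.0625)² / 24.0625 = 0.0365
χ² = 0.0106 + 0.0091 + 0.0365 = 0.0562 ≈ 0.056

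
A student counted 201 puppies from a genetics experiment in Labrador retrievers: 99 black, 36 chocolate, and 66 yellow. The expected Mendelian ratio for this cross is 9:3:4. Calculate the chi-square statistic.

6.761

Expected counts for N = 201 under a 9:3:4 ratio (total parts = 16):
  black: 201 × 9/16 = 113.0625
  chocolate: 201 × 3/16 = 37.6875
  yellow: 201 × 4/16 = 50.25
χ² = Σ (O − E)² / E
  black: (99 − 113.0625)² / 113.0625 = 1.7491
  chocolate: (36 − 37.6875)² / 37.6875 = 0.0756
  yellow: (66 − 50.25)² / 50.25 = 4.9366
χ² = 1.7491 + 0.0756 + 4.9366 = 6.7613 ≈ 6.761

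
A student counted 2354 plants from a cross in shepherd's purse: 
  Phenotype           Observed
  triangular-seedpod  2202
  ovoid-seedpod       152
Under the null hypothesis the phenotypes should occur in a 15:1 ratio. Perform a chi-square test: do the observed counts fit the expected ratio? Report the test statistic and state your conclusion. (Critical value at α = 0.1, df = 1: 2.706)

0.172; consistent

Total ratio parts = 16. Expected numbers out of 2354:
  triangular-seedpod: 2354 × 15/16 = 2206.875
  ovoid-seedpod: 2354 × 1/16 = 147.125
χ² = Σ (O − E)² / E
  triangular-seedpod: (2202 − 2206.875)² / 2206.875 = 0.0108
  ovoid-seedpod: (152 − 147.125)² / 147.125 = 0.1615
χ² = 0.0108 + 0.1615 = 0.1723 ≈ 0.172
Degrees of freedom = 2 − 1 = 1; critical value at α = 0.1 is 2.706.
Since 0.172 < 2.706, we fail to reject the null hypothesis — the data are consistent with the 15:1 ratio.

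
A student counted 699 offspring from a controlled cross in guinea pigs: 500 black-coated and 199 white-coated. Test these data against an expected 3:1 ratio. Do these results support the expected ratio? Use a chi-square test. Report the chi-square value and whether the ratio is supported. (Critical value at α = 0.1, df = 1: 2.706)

Under the 3:1 hypothesis (Σ ratio = 4, N = 699):
  black-coated: 699 × 3/4 = 524.25
  white-coated: 699 × 1/4 = 174.75
χ² = Σ (O − E)² / E
  black-coated: (500 − 524.25)² / 524.25 = 1.1217
  white-coated: (199 − 174.75)² / 174.75 = 3.3652
χ² = 1.1217 + 3.3652 = 4.4869 ≈ 4.487
Degrees of freedom = 2 − 1 = 1; critical value at α = 0.1 is 2.706.
Since 4.487 > 2.706, we reject the null hypothesis — the data do not fit the 3:1 ratio.

4.487; not consistent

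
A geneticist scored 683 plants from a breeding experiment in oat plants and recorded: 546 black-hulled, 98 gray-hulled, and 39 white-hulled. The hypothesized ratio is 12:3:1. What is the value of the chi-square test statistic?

9.599

Total ratio parts = 16. Expected numbers out of 683:
  black-hulled: 683 × 12/16 = 512.25
  gray-hulled: 683 × 3/16 = 128.0625
  white-hulled: 683 × 1/16 = 42.6875
χ² = Σ (O − E)² / E
  black-hulled: (546 − 512.25)² / 512.25 = 2.2236
  gray-hulled: (98 − 128.0625)² / 128.0625 = 7.0571
  white-hulled: (39 − 42.6875)² / 42.6875 = 0.3185
χ² = 2.2236 + 7.0571 + 0.3185 = 9.5992 ≈ 9.599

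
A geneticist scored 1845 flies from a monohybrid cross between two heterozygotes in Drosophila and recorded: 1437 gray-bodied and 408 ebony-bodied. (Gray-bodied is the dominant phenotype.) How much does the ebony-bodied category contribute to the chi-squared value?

6.148

For a monohybrid cross between heterozygotes with complete dominance, the expected phenotypic ratio is 3:1.
Expected counts for N = 1845 under a 3:1 ratio (total parts = 4):
  gray-bodied: 1845 × 3/4 = 1383.75
  ebony-bodied: 1845 × 1/4 = 461.25
Contribution of ebony-bodied: (408 − 461.25)² / 461.25 = 6.1476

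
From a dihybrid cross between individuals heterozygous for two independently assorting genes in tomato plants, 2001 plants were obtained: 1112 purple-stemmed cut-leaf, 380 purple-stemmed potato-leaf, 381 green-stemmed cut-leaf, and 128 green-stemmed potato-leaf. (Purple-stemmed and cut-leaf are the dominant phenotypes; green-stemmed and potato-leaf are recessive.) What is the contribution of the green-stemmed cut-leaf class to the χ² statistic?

A dihybrid F₂ with independent assortment and complete dominance at both loci gives a 9:3:3:1 phenotypic ratio.
Under the 9:3:3:1 hypothesis (Σ ratio = 16, N = 2001):
  purple-stemmed cut-leaf: 2001 × 9/16 = 1125.5625
  purple-stemmed potato-leaf: 2001 × 3/16 = 375.1875
  green-stemmed cut-leaf: 2001 × 3/16 = 375.1875
  green-stemmed potato-leaf: 2001 × 1/16 = 125.0625
Contribution of green-stemmed cut-leaf: (381 − 375.1875)² / 375.1875 = 0.0900

0.090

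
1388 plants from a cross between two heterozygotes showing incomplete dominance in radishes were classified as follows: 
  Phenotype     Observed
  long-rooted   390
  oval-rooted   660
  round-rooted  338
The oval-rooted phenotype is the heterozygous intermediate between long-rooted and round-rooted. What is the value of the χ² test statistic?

7.228

With incomplete dominance, a heterozygote × heterozygote cross gives a 1:2:1 phenotypic ratio.
Expected counts for N = 1388 under a 1:2:1 ratio (total parts = 4):
  long-rooted: 1388 × 1/4 = 347
  oval-rooted: 1388 × 2/4 = 694
  round-rooted: 1388 × 1/4 = 347
χ² = Σ (O − E)² / E
  long-rooted: (390 − 347)² / 347 = 5.3285
  oval-rooted: (660 − 694)² / 694 = 1.6657
  round-rooted: (338 − 347)² / 347 = 0.2334
χ² = 5.3285 + 1.6657 + 0.2334 = 7.2276 ≈ 7.228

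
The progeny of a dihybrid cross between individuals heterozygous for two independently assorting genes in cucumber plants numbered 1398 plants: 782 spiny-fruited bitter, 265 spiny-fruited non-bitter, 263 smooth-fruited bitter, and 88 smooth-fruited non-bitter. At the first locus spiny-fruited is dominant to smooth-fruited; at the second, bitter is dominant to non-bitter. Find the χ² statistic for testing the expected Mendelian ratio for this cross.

A dihybrid F₂ with independent assortment and complete dominance at both loci gives a 9:3:3:1 phenotypic ratio.
Expected counts for N = 1398 under a 9:3:3:1 ratio (total parts = 16):
  spiny-fruited bitter: 1398 × 9/16 = 786.375
  spiny-fruited non-bitter: 1398 × 3/16 = 262.125
  smooth-fruited bitter: 1398 × 3/16 = 262.125
  smooth-fruited non-bitter: 1398 × 1/16 = 87.375
χ² = Σ (O − E)² / E
  spiny-fruited bitter: (782 − 786.375)² / 786.375 = 0.0243
  spiny-fruited non-bitter: (265 − 262.125)² / 262.125 = 0.0315
  smooth-fruited bitter: (263 − 262.125)² / 262.125 = 0.0029
  smooth-fruited non-bitter: (88 − 87.375)² / 87.375 = 0.0045
χ² = 0.0243 + 0.0315 + 0.0029 + 0.0045 = 0.0632 ≈ 0.063

0.063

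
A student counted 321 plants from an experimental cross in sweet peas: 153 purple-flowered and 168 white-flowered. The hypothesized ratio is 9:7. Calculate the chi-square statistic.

Expected counts for N = 321 under a 9:7 ratio (total parts = 16):
  purple-flowered: 321 × 9/16 = 180.5625
  white-flowered: 321 × 7/16 = 140.4375
χ² = Σ (O − E)² / E
  purple-flowered: (153 − 180.5625)² / 180.5625 = 4.2074
  white-flowered: (168 − 140.4375)² / 140.4375 = 5.4095
χ² = 4.2074 + 5.4095 = 9.6169 ≈ 9.617

9.617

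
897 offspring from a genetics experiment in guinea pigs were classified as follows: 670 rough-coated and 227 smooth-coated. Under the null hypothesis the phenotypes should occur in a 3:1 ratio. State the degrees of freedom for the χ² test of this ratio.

1

A goodness-of-fit test with 2 phenotype classes has df = 2 − 1 = 1.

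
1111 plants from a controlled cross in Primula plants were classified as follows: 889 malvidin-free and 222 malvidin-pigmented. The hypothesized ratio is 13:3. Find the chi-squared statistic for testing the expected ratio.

1.107

The 13:3 ratio has 16 parts, so with N = 1111 the expected counts are:
  malvidin-free: 1111 × 13/16 = 902.6875
  malvidin-pigmented: 1111 × 3/16 = 208.3125
χ² = Σ (O − E)² / E
  malvidin-free: (889 − 902.6875)² / 902.6875 = 0.2075
  malvidin-pigmented: (222 − 208.3125)² / 208.3125 = 0.8994
χ² = 0.2075 + 0.8994 = 1.1069 ≈ 1.107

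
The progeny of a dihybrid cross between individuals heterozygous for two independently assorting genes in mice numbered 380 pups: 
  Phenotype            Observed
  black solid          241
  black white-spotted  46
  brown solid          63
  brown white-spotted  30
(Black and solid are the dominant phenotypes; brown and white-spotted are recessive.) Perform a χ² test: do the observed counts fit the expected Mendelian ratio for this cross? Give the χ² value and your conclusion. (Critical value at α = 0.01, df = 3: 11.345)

15.022; not consistent

A dihybrid F₂ with independent assortment and complete dominance at both loci gives a 9:3:3:1 phenotypic ratio.
Under the 9:3:3:1 hypothesis (Σ ratio = 16, N = 380):
  black solid: 380 × 9/16 = 213.75
  black white-spotted: 380 × 3/16 = 71.25
  brown solid: 380 × 3/16 = 71.25
  brown white-spotted: 380 × 1/16 = 23.75
χ² = Σ (O − E)² / E
  black solid: (241 − 213.75)² / 213.75 = 3.4740
  black white-spotted: (46 − 71.25)² / 71.25 = 8.9482
  brown solid: (63 − 71.25)² / 71.25 = 0.9553
  brown white-spotted: (30 − 23.75)² / 23.75 = 1.6447
χ² = 3.4740 + 8.9482 + 0.9553 + 1.6447 = 15.0222 ≈ 15.022
Degrees of freedom = 4 − 1 = 3; critical value at α = 0.01 is 11.345.
Since 15.022 > 11.345, we reject the null hypothesis — the data do not fit the 9:3:3:1 ratio.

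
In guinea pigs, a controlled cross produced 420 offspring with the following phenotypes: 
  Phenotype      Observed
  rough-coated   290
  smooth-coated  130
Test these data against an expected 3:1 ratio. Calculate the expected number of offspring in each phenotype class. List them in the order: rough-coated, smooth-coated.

315, 105

Expected counts for N = 420 under a 3:1 ratio (total parts = 4):
  rough-coated: 420 × 3/4 = 315
  smooth-coated: 420 × 1/4 = 105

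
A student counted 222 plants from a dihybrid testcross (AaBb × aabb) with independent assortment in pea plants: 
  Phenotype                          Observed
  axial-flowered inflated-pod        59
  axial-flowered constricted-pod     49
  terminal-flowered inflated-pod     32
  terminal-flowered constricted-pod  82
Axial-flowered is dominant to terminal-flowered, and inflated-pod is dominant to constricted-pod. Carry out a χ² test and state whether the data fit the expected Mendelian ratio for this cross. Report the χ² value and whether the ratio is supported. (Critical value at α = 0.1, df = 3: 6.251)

A dihybrid testcross with independent assortment gives a 1:1:1:1 ratio.
The 1:1:1:1 ratio has 4 parts, so with N = 222 the expected counts are:
  axial-flowered inflated-pod: 222 × 1/4 = 55.5
  axial-flowered constricted-pod: 222 × 1/4 = 55.5
  terminal-flowered inflated-pod: 222 × 1/4 = 55.5
  terminal-flowered constricted-pod: 222 × 1/4 = 55.5
χ² = Σ (O − E)² / E
  axial-flowered inflated-pod: (59 − 55.5)² / 55.5 = 0.2207
  axial-flowered constricted-pod: (49 − 55.5)² / 55.5 = 0.7613
  terminal-flowered inflated-pod: (32 − 55.5)² / 55.5 = 9.9505
  terminal-flowered constricted-pod: (82 − 55.5)² / 55.5 = 12.6532
χ² = 0.2207 + 0.7613 + 9.9505 + 12.6532 = 23.5857 ≈ 23.586
Degrees of freedom = 4 − 1 = 3; critical value at α = 0.1 is 6.251.
Since 23.586 > 6.251, we reject the null hypothesis — the data do not fit the 1:1:1:1 ratio.

23.586; not consistent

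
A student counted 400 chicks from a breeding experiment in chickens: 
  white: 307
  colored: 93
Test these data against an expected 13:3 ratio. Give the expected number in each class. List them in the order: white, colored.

The 13:3 ratio has 16 parts, so with N = 400 the expected counts are:
  white: 400 × 13/16 = 325
  colored: 400 × 3/16 = 75

325, 75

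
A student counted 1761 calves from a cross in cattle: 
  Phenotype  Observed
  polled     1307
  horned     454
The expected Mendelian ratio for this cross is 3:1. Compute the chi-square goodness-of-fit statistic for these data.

0.573

Under the 3:1 hypothesis (Σ ratio = 4, N = 1761):
  polled: 1761 × 3/4 = 1320.75
  horned: 1761 × 1/4 = 440.25
χ² = Σ (O − E)² / E
  polled: (1307 − 1320.75)² / 1320.75 = 0.1431
  horned: (454 − 440.25)² / 440.25 = 0.4294
χ² = 0.1431 + 0.4294 = 0.5725 ≈ 0.573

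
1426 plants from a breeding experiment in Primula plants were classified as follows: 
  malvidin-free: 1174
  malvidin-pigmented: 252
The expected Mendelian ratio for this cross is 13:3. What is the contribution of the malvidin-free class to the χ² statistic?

Under the 13:3 hypothesis (Σ ratio = 16, N = 1426):
  malvidin-free: 1426 × 13/16 = 1158.625
  malvidin-pigmented: 1426 × 3/16 = 267.375
Contribution of malvidin-free: (1174 − 1158.625)² / 1158.625 = 0.2040

0.204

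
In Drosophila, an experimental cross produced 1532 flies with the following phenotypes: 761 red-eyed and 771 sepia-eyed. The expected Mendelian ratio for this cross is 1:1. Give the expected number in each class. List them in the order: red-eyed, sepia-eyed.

766, 766

Under the 1:1 hypothesis (Σ ratio = 2, N = 1532):
  red-eyed: 1532 × 1/2 = 766
  sepia-eyed: 1532 × 1/2 = 766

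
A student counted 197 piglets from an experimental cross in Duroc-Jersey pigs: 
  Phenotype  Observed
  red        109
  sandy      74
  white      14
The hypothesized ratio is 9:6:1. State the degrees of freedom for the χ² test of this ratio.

A goodness-of-fit test with 3 phenotype classes has df = 3 − 1 = 2.

2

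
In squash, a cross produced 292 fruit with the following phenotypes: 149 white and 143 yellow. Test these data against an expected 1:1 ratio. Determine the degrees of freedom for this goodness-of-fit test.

A goodness-of-fit test with 2 phenotype classes has df = 2 − 1 = 1.

1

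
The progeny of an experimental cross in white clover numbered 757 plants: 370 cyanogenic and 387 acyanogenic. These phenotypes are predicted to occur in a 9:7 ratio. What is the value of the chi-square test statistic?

16.721

Under the 9:7 hypothesis (Σ ratio = 16, N = 757):
  cyanogenic: 757 × 9/16 = 425.8125
  acyanogenic: 757 × 7/16 = 331.1875
χ² = Σ (O − E)² / E
  cyanogenic: (370 − 425.8125)² / 425.8125 = 7.3155
  acyanogenic: (387 − 331.1875)² / 331.1875 = 9.4057
χ² = 7.3155 + 9.4057 = 16.7212 ≈ 16.721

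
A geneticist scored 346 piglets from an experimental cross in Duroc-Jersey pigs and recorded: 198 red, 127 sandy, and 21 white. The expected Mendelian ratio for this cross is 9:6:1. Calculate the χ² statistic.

The 9:6:1 ratio has 16 parts, so with N = 346 the expected counts are:
  red: 346 × 9/16 = 194.625
  sandy: 346 × 6/16 = 129.75
  white: 346 × 1/16 = 21.625
χ² = Σ (O − E)² / E
  red: (198 − 194.625)² / 194.625 = 0.0585
  sandy: (127 − 129.75)² / 129.75 = 0.0583
  white: (21 − 21.625)² / 21.625 = 0.0181
χ² = 0.0585 + 0.0583 + 0.0181 = 0.1349 ≈ 0.135

0.135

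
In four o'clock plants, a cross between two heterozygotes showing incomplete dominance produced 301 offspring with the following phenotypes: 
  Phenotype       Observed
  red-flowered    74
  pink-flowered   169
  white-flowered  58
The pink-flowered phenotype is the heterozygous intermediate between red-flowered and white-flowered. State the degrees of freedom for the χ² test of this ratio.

2

With incomplete dominance, a heterozygote × heterozygote cross gives a 1:2:1 phenotypic ratio.
A goodness-of-fit test with 3 phenotype classes has df = 3 − 1 = 2.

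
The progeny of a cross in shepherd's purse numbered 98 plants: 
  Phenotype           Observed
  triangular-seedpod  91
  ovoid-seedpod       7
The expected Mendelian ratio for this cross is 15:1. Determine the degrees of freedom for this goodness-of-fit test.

A goodness-of-fit test with 2 phenotype classes has df = 2 − 1 = 1.

1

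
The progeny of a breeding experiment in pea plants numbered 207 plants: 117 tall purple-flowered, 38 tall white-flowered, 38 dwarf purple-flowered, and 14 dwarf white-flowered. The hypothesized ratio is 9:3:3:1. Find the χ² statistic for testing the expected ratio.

0.124

The 9:3:3:1 ratio has 16 parts, so with N = 207 the expected counts are:
  tall purple-flowered: 207 × 9/16 = 116.4375
  tall white-flowered: 207 × 3/16 = 38.8125
  dwarf purple-flowered: 207 × 3/16 = 38.8125
  dwarf white-flowered: 207 × 1/16 = 12.9375
χ² = Σ (O − E)² / E
  tall purple-flowered: (117 − 116.4375)² / 116.4375 = 0.0027
  tall white-flowered: (38 − 38.8125)² / 38.8125 = 0.0170
  dwarf purple-flowered: (38 − 38.8125)² / 38.8125 = 0.0170
  dwarf white-flowered: (14 − 12.9375)² / 12.9375 = 0.0873
χ² = 0.0027 + 0.0170 + 0.0170 + 0.0873 = 0.124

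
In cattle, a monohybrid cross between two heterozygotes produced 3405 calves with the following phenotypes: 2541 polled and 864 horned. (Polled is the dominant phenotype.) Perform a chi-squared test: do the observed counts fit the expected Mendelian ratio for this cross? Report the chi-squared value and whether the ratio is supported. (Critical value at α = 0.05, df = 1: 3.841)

0.255; consistent

For a monohybrid cross between heterozygotes with complete dominance, the expected phenotypic ratio is 3:1.
The 3:1 ratio has 4 parts, so with N = 3405 the expected counts are:
  polled: 3405 × 3/4 = 2553.75
  horned: 3405 × 1/4 = 851.25
χ² = Σ (O − E)² / E
  polled: (2541 − 2553.75)² / 2553.75 = 0.0637
  horned: (864 − 851.25)² / 851.25 = 0.1910
χ² = 0.0637 + 0.1910 = 0.2547 ≈ 0.255
Degrees of freedom = 2 − 1 = 1; critical value at α = 0.05 is 3.841.
Since 0.255 < 3.841, we fail to reject the null hypothesis — the data are consistent with the 3:1 ratio.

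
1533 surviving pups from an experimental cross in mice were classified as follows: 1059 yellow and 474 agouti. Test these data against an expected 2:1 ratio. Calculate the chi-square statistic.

Under the 2:1 hypothesis (Σ ratio = 3, N = 1533):
  yellow: 1533 × 2/3 = 1022
  agouti: 1533 × 1/3 = 511
χ² = Σ (O − E)² / E
  yellow: (1059 − 1022)² / 1022 = 1.3395
  agouti: (474 − 511)² / 511 = 2.6791
χ² = 1.3395 + 2.6791 = 4.0186 ≈ 4.019

4.019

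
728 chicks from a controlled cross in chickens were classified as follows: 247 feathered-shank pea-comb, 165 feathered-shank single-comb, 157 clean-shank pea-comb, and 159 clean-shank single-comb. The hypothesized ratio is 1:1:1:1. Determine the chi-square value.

Total ratio parts = 4. Expected numbers out of 728:
  feathered-shank pea-comb: 728 × 1/4 = 182
  feathered-shank single-comb: 728 × 1/4 = 182
  clean-shank pea-comb: 728 × 1/4 = 182
  clean-shank single-comb: 728 × 1/4 = 182
χ² = Σ (O − E)² / E
  feathered-shank pea-comb: (247 − 182)² / 182 = 23.2143
  feathered-shank single-comb: (165 − 182)² / 182 = 1.5879
  clean-shank pea-comb: (157 − 182)² / 182 = 3.4341
  clean-shank single-comb: (159 − 182)² / 182 = 2.9066
χ² = 23.2143 + 1.5879 + 3.4341 + 2.9066 = 31.1429 ≈ 31.143

31.143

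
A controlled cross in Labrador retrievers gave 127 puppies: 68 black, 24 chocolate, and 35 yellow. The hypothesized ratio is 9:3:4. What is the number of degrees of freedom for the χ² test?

A goodness-of-fit test with 3 phenotype classes has df = 3 − 1 = 2.

2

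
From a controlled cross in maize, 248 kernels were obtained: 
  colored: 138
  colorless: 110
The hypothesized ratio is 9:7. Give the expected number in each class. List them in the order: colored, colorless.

Under the 9:7 hypothesis (Σ ratio = 16, N = 248):
  colored: 248 × 9/16 = 139.5
  colorless: 248 × 7/16 = 108.5

139.5, 108.5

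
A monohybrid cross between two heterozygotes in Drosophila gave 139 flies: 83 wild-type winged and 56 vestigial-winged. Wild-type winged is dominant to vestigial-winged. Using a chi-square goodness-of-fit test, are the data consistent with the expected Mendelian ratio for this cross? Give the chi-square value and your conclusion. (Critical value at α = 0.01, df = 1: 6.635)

17.326; not consistent

For a monohybrid cross between heterozygotes with complete dominance, the expected phenotypic ratio is 3:1.
Under the 3:1 hypothesis (Σ ratio = 4, N = 139):
  wild-type winged: 139 × 3/4 = 104.25
  vestigial-winged: 139 × 1/4 = 34.75
χ² = Σ (O − E)² / E
  wild-type winged: (83 − 104.25)² / 104.25 = 4.3315
  vestigial-winged: (56 − 34.75)² / 34.75 = 12.9946
χ² = 4.3315 + 12.9946 = 17.3261 ≈ 17.326
Degrees of freedom = 2 − 1 = 1; critical value at α = 0.01 is 6.635.
Since 17.326 > 6.635, we reject the null hypothesis — the data do not fit the 3:1 ratio.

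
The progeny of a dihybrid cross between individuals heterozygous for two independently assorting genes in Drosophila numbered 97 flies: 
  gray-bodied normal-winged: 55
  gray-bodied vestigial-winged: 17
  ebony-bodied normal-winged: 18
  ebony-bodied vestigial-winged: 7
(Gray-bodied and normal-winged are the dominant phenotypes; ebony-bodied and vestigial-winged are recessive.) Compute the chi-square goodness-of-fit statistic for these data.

0.228

A dihybrid F₂ with independent assortment and complete dominance at both loci gives a 9:3:3:1 phenotypic ratio.
Total ratio parts = 16. Expected numbers out of 97:
  gray-bodied normal-winged: 97 × 9/16 = 54.5625
  gray-bodied vestigial-winged: 97 × 3/16 = 18.1875
  ebony-bodied normal-winged: 97 × 3/16 = 18.1875
  ebony-bodied vestigial-winged: 97 × 1/16 = 6.0625
χ² = Σ (O − E)² / E
  gray-bodied normal-winged: (55 − 54.5625)² / 54.5625 = 0.0035
  gray-bodied vestigial-winged: (17 − 18.1875)² / 18.1875 = 0.0775
  ebony-bodied normal-winged: (18 − 18.1875)² / 18.1875 = 0.0019
  ebony-bodied vestigial-winged: (7 − 6.0625)² / 6.0625 = 0.1450
χ² = 0.0035 + 0.0775 + 0.0019 + 0.1450 = 0.2279 ≈ 0.228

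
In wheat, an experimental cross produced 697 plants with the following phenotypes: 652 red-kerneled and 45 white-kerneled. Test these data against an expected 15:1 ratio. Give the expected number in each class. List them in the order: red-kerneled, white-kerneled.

Total ratio parts = 16. Expected numbers out of 697:
  red-kerneled: 697 × 15/16 = 653.4375
  white-kerneled: 697 × 1/16 = 43.5625

653.4375, 43.5625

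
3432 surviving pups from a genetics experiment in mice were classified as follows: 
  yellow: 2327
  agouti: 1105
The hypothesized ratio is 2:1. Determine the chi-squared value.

The 2:1 ratio has 3 parts, so with N = 3432 the expected counts are:
  yellow: 3432 × 2/3 = 2288
  agouti: 3432 × 1/3 = 1144
χ² = Σ (O − E)² / E
  yellow: (2327 − 2288)² / 2288 = 0.6648
  agouti: (1105 − 1144)² / 1144 = 1.3295
χ² = 0.6648 + 1.3295 = 1.9943 ≈ 1.994

1.994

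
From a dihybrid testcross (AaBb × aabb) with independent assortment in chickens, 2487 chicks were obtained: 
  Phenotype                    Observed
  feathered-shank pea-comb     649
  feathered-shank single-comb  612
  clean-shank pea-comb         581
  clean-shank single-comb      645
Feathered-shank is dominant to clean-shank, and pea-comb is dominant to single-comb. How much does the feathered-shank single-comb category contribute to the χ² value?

0.153

A dihybrid testcross with independent assortment gives a 1:1:1:1 ratio.
Expected counts for N = 2487 under a 1:1:1:1 ratio (total parts = 4):
  feathered-shank pea-comb: 2487 × 1/4 = 621.75
  feathered-shank single-comb: 2487 × 1/4 = 621.75
  clean-shank pea-comb: 2487 × 1/4 = 621.75
  clean-shank single-comb: 2487 × 1/4 = 621.75
Contribution of feathered-shank single-comb: (612 − 621.75)² / 621.75 = 0.1529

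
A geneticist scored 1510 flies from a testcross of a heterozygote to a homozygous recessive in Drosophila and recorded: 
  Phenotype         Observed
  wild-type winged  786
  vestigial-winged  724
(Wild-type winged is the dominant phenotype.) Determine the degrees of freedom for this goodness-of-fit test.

A testcross of a heterozygote (Aa × aa) gives a 1:1 phenotypic ratio.
A goodness-of-fit test with 2 phenotype classes has df = 2 − 1 = 1.

1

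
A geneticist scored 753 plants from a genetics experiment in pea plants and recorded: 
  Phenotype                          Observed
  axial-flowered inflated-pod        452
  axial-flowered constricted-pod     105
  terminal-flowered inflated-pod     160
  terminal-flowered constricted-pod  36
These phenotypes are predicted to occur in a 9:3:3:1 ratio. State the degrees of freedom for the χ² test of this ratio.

3

A goodness-of-fit test with 4 phenotype classes has df = 4 − 1 = 3.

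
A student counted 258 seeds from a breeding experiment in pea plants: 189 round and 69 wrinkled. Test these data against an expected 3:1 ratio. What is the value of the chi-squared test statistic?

The 3:1 ratio has 4 parts, so with N = 258 the expected counts are:
  round: 258 × 3/4 = 193.5
  wrinkled: 258 × 1/4 = 64.5
χ² = Σ (O − E)² / E
  round: (189 − 193.5)² / 193.5 = 0.1047
  wrinkled: (69 − 64.5)² / 64.5 = 0.3140
χ² = 0.1047 + 0.3140 = 0.4187 ≈ 0.419

0.419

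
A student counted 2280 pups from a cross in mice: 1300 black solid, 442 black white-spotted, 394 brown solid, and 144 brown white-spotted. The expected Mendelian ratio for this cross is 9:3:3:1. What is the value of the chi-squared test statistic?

Total ratio parts = 16. Expected numbers out of 2280:
  black solid: 2280 × 9/16 = 1282.5
  black white-spotted: 2280 × 3/16 = 427.5
  brown solid: 2280 × 3/16 = 427.5
  brown white-spotted: 2280 × 1/16 = 142.5
χ² = Σ (O − E)² / E
  black solid: (1300 − 1282.5)² / 1282.5 = 0.2388
  black white-spotted: (442 − 427.5)² / 427.5 = 0.4918
  brown solid: (394 − 427.5)² / 427.5 = 2.6251
  brown white-spotted: (144 − 142.5)² / 142.5 = 0.0158
χ² = 0.2388 + 0.4918 + 2.6251 + 0.0158 = 3.3715 ≈ 3.372

3.372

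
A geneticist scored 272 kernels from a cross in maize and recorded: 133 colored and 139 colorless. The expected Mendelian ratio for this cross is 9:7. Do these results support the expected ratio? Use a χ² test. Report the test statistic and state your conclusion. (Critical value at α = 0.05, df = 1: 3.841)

5.976; not consistent

The 9:7 ratio has 16 parts, so with N = 272 the expected counts are:
  colored: 272 × 9/16 = 153
  colorless: 272 × 7/16 = 119
χ² = Σ (O − E)² / E
  colored: (133 − 153)² / 153 = 2.6144
  colorless: (139 − 119)² / 119 = 3.3613
χ² = 2.6144 + 3.3613 = 5.9757 ≈ 5.976
Degrees of freedom = 2 − 1 = 1; critical value at α = 0.05 is 3.841.
Since 5.976 > 3.841, we reject the null hypothesis — the data do not fit the 9:7 ratio.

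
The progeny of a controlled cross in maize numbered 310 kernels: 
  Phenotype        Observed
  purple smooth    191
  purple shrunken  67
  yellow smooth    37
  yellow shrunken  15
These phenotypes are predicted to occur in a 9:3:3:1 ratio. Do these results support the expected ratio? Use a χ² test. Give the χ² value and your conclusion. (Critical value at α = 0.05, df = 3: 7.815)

The 9:3:3:1 ratio has 16 parts, so with N = 310 the expected counts are:
  purple smooth: 310 × 9/16 = 174.375
  purple shrunken: 310 × 3/16 = 58.125
  yellow smooth: 310 × 3/16 = 58.125
  yellow shrunken: 310 × 1/16 = 19.375
χ² = Σ (O − E)² / E
  purple smooth: (191 − 174.375)² / 174.375 = 1.5850
  purple shrunken: (67 − 58.125)² / 58.125 = 1.3551
  yellow smooth: (37 − 58.125)² / 58.125 = 7.6777
  yellow shrunken: (15 − 19.375)² / 19.375 = 0.9879
χ² = 1.5850 + 1.3551 + 7.6777 + 0.9879 = 11.6057 ≈ 11.606
Degrees of freedom = 4 − 1 = 3; critical value at α = 0.05 is 7.815.
Since 11.606 > 7.815, we reject the null hypothesis — the data do not fit the 9:3:3:1 ratio.

11.606; not consistent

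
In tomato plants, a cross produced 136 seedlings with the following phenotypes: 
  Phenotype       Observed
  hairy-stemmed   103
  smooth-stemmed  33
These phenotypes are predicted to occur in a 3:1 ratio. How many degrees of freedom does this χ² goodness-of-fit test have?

A goodness-of-fit test with 2 phenotype classes has df = 2 − 1 = 1.

1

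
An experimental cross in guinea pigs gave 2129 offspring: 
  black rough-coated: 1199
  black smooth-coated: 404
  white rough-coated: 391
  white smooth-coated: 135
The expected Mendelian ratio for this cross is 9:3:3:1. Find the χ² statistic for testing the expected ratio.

0.256

Expected counts for N = 2129 under a 9:3:3:1 ratio (total parts = 16):
  black rough-coated: 2129 × 9/16 = 1197.5625
  black smooth-coated: 2129 × 3/16 = 399.1875
  white rough-coated: 2129 × 3/16 = 399.1875
  white smooth-coated: 2129 × 1/16 = 133.0625
χ² = Σ (O − E)² / E
  black rough-coated: (1199 − 1197.5625)² / 1197.5625 = 0.0017
  black smooth-coated: (404 − 399.1875)² / 399.1875 = 0.0580
  white rough-coated: (391 − 399.1875)² / 399.1875 = 0.1679
  white smooth-coated: (135 − 133.0625)² / 133.0625 = 0.0282
χ² = 0.0017 + 0.0580 + 0.1679 + 0.0282 = 0.2558 ≈ 0.256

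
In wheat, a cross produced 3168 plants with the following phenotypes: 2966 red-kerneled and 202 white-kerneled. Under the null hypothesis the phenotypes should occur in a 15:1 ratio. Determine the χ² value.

0.086

Under the 15:1 hypothesis (Σ ratio = 16, N = 3168):
  red-kerneled: 3168 × 15/16 = 2970
  white-kerneled: 3168 × 1/16 = 198
χ² = Σ (O − E)² / E
  red-kerneled: (2966 − 2970)² / 2970 = 0.0054
  white-kerneled: (202 − 198)² / 198 = 0.0808
χ² = 0.0054 + 0.0808 = 0.0862 ≈ 0.086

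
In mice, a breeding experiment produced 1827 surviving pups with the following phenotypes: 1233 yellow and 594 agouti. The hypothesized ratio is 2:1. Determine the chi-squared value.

Under the 2:1 hypothesis (Σ ratio = 3, N = 1827):
  yellow: 1827 × 2/3 = 1218
  agouti: 1827 × 1/3 = 609
χ² = Σ (O − E)² / E
  yellow: (1233 − 1218)² / 1218 = 0.1847
  agouti: (594 − 609)² / 609 = 0.3695
χ² = 0.1847 + 0.3695 = 0.5542 ≈ 0.554

0.554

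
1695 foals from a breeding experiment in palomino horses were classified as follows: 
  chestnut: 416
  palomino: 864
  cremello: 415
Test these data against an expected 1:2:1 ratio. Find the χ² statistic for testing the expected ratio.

Under the 1:2:1 hypothesis (Σ ratio = 4, N = 1695):
  chestnut: 1695 × 1/4 = 423.75
  palomino: 1695 × 2/4 = 847.5
  cremello: 1695 × 1/4 = 423.75
χ² = Σ (O − E)² / E
  chestnut: (416 − 423.75)² / 423.75 = 0.1417
  palomino: (864 − 847.5)² / 847.5 = 0.3212
  cremello: (415 − 423.75)² / 423.75 = 0.1807
χ² = 0.1417 + 0.3212 + 0.1807 = 0.6436 ≈ 0.644

0.644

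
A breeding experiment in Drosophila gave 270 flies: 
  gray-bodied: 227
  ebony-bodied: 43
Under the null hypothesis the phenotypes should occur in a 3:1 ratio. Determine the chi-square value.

11.857

Under the 3:1 hypothesis (Σ ratio = 4, N = 270):
  gray-bodied: 270 × 3/4 = 202.5
  ebony-bodied: 270 × 1/4 = 67.5
χ² = Σ (O − E)² / E
  gray-bodied: (227 − 202.5)² / 202.5 = 2.9642
  ebony-bodied: (43 − 67.5)² / 67.5 = 8.8926
χ² = 2.9642 + 8.8926 = 11.8568 ≈ 11.857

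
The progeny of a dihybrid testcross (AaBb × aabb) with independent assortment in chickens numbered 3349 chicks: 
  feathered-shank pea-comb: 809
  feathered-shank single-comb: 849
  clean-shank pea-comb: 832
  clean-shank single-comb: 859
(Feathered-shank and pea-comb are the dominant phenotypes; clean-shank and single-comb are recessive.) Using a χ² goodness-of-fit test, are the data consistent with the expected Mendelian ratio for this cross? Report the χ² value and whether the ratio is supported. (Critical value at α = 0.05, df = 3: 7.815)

1.716; consistent

A dihybrid testcross with independent assortment gives a 1:1:1:1 ratio.
The 1:1:1:1 ratio has 4 parts, so with N = 3349 the expected counts are:
  feathered-shank pea-comb: 3349 × 1/4 = 837.25
  feathered-shank single-comb: 3349 × 1/4 = 837.25
  clean-shank pea-comb: 3349 × 1/4 = 837.25
  clean-shank single-comb: 3349 × 1/4 = 837.25
χ² = Σ (O − E)² / E
  feathered-shank pea-comb: (809 − 837.25)² / 837.25 = 0.9532
  feathered-shank single-comb: (849 − 837.25)² / 837.25 = 0.1649
  clean-shank pea-comb: (832 − 837.25)² / 837.25 = 0.0329
  clean-shank single-comb: (859 − 837.25)² / 837.25 = 0.5650
χ² = 0.9532 + 0.1649 + 0.0329 + 0.5650 = 1.716
Degrees of freedom = 4 − 1 = 3; critical value at α = 0.05 is 7.815.
Since 1.716 < 7.815, we fail to reject the null hypothesis — the data are consistent with the 1:1:1:1 ratio.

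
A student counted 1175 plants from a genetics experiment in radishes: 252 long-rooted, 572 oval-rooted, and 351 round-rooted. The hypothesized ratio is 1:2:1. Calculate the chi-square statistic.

17.500

Under the 1:2:1 hypothesis (Σ ratio = 4, N = 1175):
  long-rooted: 1175 × 1/4 = 293.75
  oval-rooted: 1175 × 2/4 = 587.5
  round-rooted: 1175 × 1/4 = 293.75
χ² = Σ (O − E)² / E
  long-rooted: (252 − 293.75)² / 293.75 = 5.9338
  oval-rooted: (572 − 587.5)² / 587.5 = 0.4089
  round-rooted: (351 − 293.75)² / 293.75 = 11.1577
χ² = 5.9338 + 0.4089 + 11.1577 = 17.5004 ≈ 17.500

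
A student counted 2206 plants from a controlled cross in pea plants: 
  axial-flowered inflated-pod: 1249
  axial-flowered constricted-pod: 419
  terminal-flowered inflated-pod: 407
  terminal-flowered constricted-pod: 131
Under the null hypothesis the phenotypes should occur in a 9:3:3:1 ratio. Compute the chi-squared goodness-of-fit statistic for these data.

Under the 9:3:3:1 hypothesis (Σ ratio = 16, N = 2206):
  axial-flowered inflated-pod: 2206 × 9/16 = 1240.875
  axial-flowered constricted-pod: 2206 × 3/16 = 413.625
  terminal-flowered inflated-pod: 2206 × 3/16 = 413.625
  terminal-flowered constricted-pod: 2206 × 1/16 = 137.875
χ² = Σ (O − E)² / E
  axial-flowered inflated-pod: (1249 − 1240.875)² / 1240.875 = 0.0532
  axial-flowered constricted-pod: (419 − 413.625)² / 413.625 = 0.0698
  terminal-flowered inflated-pod: (407 − 413.625)² / 413.625 = 0.1061
  terminal-flowered constricted-pod: (131 − 137.875)² / 137.875 = 0.3428
χ² = 0.0532 + 0.0698 + 0.1061 + 0.3428 = 0.5719 ≈ 0.572

0.572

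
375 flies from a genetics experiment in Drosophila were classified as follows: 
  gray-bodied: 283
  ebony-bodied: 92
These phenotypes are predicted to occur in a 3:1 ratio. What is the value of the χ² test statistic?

Under the 3:1 hypothesis (Σ ratio = 4, N = 375):
  gray-bodied: 375 × 3/4 = 281.25
  ebony-bodied: 375 × 1/4 = 93.75
χ² = Σ (O − E)² / E
  gray-bodied: (283 − 281.25)² / 281.25 = 0.0109
  ebony-bodied: (92 − 93.75)² / 93.75 = 0.0327
χ² = 0.0109 + 0.0327 = 0.0436 ≈ 0.044

0.044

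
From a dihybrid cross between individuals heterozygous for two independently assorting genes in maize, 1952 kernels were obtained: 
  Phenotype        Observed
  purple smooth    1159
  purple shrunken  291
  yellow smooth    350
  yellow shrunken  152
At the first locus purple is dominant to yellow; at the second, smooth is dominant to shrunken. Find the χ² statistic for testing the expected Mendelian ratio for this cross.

26.834

A dihybrid F₂ with independent assortment and complete dominance at both loci gives a 9:3:3:1 phenotypic ratio.
Under the 9:3:3:1 hypothesis (Σ ratio = 16, N = 1952):
  purple smooth: 1952 × 9/16 = 1098
  purple shrunken: 1952 × 3/16 = 366
  yellow smooth: 1952 × 3/16 = 366
  yellow shrunken: 1952 × 1/16 = 122
χ² = Σ (O − E)² / E
  purple smooth: (1159 − 1098)² / 1098 = 3.3889
  purple shrunken: (291 − 366)² / 366 = 15.3689
  yellow smooth: (350 − 366)² / 366 = 0.6995
  yellow shrunken: (152 − 122)² / 122 = 7.3770
χ² = 3.3889 + 15.3689 + 0.6995 + 7.3770 = 26.8343 ≈ 26.834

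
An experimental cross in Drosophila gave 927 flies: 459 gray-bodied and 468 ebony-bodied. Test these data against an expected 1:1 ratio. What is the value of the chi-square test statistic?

0.087

Total ratio parts = 2. Expected numbers out of 927:
  gray-bodied: 927 × 1/2 = 463.5
  ebony-bodied: 927 × 1/2 = 463.5
χ² = Σ (O − E)² / E
  gray-bodied: (459 − 463.5)² / 463.5 = 0.0437
  ebony-bodied: (468 − 463.5)² / 463.5 = 0.0437
χ² = 0.0437 + 0.0437 = 0.0874 ≈ 0.087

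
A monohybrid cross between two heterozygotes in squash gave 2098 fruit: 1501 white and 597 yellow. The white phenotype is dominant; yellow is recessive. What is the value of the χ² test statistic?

13.362

For a monohybrid cross between heterozygotes with complete dominance, the expected phenotypic ratio is 3:1.
Total ratio parts = 4. Expected numbers out of 2098:
  white: 2098 × 3/4 = 1573.5
  yellow: 2098 × 1/4 = 524.5
χ² = Σ (O − E)² / E
  white: (1501 − 1573.5)² / 1573.5 = 3.3405
  yellow: (597 − 524.5)² / 524.5 = 10.0214
χ² = 3.3405 + 10.0214 = 13.3619 ≈ 13.362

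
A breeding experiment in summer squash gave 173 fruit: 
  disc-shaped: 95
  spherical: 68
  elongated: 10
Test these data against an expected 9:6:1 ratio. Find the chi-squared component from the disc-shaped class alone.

0.055

The 9:6:1 ratio has 16 parts, so with N = 173 the expected counts are:
  disc-shaped: 173 × 9/16 = 97.3125
  spherical: 173 × 6/16 = 64.875
  elongated: 173 × 1/16 = 10.8125
Contribution of disc-shaped: (95 − 97.3125)² / 97.3125 = 0.0550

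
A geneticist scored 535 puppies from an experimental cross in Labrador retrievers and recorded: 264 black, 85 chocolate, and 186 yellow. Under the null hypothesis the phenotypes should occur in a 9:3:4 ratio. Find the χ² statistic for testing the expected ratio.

Expected counts for N = 535 under a 9:3:4 ratio (total parts = 16):
  black: 535 × 9/16 = 300.9375
  chocolate: 535 × 3/16 = 100.3125
  yellow: 535 × 4/16 = 133.75
χ² = Σ (O − E)² / E
  black: (264 − 300.9375)² / 300.9375 = 4.5338
  chocolate: (85 − 100.3125)² / 100.3125 = 2.3374
  yellow: (186 − 133.75)² / 133.75 = 20.4117
χ² = 4.5338 + 2.3374 + 20.4117 = 27.2829 ≈ 27.283

27.283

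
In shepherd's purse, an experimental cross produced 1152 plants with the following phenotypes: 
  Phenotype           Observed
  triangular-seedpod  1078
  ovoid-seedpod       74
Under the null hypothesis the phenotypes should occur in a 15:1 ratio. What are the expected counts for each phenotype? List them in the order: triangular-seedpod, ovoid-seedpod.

1080, 72

The 15:1 ratio has 16 parts, so with N = 1152 the expected counts are:
  triangular-seedpod: 1152 × 15/16 = 1080
  ovoid-seedpod: 1152 × 1/16 = 72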